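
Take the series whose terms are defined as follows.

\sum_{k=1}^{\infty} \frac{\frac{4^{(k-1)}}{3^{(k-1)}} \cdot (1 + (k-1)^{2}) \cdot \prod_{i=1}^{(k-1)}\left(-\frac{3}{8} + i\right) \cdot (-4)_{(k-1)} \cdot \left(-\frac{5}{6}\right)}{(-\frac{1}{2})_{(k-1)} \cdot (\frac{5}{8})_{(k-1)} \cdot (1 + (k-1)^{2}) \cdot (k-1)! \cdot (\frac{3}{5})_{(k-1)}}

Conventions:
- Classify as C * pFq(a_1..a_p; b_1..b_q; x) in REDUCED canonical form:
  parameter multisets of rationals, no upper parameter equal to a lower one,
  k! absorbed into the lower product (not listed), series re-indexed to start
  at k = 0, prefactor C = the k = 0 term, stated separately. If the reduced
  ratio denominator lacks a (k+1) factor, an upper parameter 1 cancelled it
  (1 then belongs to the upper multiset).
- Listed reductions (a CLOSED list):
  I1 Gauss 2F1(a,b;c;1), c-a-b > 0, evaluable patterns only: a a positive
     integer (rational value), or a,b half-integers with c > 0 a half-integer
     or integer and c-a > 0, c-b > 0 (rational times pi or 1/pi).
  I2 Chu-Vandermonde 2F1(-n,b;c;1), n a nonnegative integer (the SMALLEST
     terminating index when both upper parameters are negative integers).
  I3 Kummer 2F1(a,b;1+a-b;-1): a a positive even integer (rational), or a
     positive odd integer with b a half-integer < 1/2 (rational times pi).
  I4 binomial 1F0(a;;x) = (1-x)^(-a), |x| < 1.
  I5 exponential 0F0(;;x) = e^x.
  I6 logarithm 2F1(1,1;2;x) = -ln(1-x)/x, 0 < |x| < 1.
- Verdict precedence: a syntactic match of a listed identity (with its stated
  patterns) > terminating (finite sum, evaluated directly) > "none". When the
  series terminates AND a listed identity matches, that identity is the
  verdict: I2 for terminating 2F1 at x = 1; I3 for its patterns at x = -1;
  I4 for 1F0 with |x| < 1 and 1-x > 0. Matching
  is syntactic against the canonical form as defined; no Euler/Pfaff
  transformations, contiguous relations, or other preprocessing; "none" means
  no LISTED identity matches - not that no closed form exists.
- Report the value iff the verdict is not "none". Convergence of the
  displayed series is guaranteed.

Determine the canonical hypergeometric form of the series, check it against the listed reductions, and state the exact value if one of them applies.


Prefactor -\frac{5}{6}, argument \frac{4}{3}: 1F2 with upper {-4} over lower {-\frac{1}{2}, \frac{3}{5}}. Verdict: terminating - upper parameter -4 makes this a finite sum (last index 4), evaluated exactly. Its exact value is \frac{521995}{39366}.

The tell: t_0 being -\frac{5}{6}, the parameter 5/8 appears in both the upper and lower lists and cancels (alongside the other common factor).
Term ratio: r(k) = \frac{4}{3} * (k-4) / [(k-\frac{1}{2}) (k+\frac{3}{5}) (k+1)] ; factor over Q: parameters, x = \frac{4}{3}, and C = -\frac{5}{6}.


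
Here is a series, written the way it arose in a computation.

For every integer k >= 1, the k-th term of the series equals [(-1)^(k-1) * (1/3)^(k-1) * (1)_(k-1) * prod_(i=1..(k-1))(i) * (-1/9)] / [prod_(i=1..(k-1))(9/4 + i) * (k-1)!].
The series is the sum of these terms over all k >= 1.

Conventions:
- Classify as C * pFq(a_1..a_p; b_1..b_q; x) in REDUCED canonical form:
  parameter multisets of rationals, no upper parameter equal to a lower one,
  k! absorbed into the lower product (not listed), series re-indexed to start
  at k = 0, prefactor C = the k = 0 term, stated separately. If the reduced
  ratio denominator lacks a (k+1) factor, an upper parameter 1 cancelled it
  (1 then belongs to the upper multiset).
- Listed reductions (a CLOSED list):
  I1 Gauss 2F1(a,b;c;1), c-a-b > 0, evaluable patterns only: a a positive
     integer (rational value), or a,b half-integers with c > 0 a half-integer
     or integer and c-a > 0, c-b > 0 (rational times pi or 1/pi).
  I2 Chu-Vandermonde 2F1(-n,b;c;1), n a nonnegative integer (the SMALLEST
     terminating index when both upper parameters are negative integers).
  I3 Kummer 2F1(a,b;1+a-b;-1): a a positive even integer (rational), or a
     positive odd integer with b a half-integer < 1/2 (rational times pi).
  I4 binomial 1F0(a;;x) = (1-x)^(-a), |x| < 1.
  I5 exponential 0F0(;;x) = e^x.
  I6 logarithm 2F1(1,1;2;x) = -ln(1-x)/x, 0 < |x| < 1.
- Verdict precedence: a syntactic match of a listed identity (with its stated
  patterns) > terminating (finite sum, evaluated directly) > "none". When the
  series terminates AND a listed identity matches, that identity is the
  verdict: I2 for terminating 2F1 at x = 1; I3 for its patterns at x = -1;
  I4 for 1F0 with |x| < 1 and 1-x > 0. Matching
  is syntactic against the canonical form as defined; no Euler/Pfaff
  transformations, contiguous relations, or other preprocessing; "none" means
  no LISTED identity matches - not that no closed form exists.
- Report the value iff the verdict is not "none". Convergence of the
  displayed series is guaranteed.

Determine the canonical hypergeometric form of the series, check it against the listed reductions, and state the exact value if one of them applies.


Structural cue: from the first term -1/9: the (-1)^k factor (C = -1/9) folds into the argument's sign.
Step ratio: r(k) = (-1/3) * (k+1) (k+1) / [(k+13/4) (k+1)] - rational in k. x = (-1/3); t_0 = -1/9; negate the roots.

Reduced: x = -1/3, 2F1, upper = {1, 1}, lower = {13/4}, C = -1/9. Verdict: none - this 2F1 at x = -1/3 matches no listed pattern, and upper {1, 1} holds no stopper.


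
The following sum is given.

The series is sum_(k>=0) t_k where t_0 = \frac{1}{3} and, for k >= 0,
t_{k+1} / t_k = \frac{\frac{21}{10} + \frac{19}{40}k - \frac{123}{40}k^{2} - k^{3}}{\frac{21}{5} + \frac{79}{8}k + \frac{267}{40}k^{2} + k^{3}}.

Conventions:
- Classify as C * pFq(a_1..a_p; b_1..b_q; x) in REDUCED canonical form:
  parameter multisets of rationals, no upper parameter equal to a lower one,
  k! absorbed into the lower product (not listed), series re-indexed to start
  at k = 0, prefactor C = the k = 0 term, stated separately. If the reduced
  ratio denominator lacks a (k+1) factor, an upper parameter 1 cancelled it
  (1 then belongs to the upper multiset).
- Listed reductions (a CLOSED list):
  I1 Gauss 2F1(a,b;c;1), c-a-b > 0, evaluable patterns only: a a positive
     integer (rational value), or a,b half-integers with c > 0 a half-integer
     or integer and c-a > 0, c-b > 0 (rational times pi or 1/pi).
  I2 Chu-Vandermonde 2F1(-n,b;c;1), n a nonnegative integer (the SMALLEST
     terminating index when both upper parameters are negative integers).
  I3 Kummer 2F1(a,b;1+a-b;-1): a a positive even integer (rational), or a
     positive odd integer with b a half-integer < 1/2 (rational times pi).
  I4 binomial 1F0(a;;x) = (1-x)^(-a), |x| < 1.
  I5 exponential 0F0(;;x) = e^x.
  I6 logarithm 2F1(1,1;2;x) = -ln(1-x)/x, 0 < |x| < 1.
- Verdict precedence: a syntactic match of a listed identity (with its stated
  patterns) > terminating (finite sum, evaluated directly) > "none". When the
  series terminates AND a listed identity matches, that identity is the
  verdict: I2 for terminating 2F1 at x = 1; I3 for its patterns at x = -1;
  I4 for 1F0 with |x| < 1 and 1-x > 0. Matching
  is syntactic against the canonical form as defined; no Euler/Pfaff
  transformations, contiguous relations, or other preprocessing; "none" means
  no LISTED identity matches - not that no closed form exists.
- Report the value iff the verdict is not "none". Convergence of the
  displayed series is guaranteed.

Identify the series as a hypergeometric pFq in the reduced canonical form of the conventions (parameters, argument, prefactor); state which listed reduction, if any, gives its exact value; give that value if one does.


Classification (C = \frac{1}{3}): 2F1 with upper {-\frac{4}{5}, 3}, lower {\frac{24}{5}}, argument x = -1. Verdict: none. No listed pattern accepts 2F1(-\frac{4}{5}, 3; \frac{24}{5}; -1).

Key observation: with t_0 = \frac{1}{3}, the parameter 7/8 appears in both the upper and lower lists and cancels.
Adjacent-term ratio: r(k) = -1 * (k-\frac{4}{5}) (k+3) / [(k+\frac{24}{5}) (k+1)] ; factor over Q: parameters, x = -1, and C = \frac{1}{3}.


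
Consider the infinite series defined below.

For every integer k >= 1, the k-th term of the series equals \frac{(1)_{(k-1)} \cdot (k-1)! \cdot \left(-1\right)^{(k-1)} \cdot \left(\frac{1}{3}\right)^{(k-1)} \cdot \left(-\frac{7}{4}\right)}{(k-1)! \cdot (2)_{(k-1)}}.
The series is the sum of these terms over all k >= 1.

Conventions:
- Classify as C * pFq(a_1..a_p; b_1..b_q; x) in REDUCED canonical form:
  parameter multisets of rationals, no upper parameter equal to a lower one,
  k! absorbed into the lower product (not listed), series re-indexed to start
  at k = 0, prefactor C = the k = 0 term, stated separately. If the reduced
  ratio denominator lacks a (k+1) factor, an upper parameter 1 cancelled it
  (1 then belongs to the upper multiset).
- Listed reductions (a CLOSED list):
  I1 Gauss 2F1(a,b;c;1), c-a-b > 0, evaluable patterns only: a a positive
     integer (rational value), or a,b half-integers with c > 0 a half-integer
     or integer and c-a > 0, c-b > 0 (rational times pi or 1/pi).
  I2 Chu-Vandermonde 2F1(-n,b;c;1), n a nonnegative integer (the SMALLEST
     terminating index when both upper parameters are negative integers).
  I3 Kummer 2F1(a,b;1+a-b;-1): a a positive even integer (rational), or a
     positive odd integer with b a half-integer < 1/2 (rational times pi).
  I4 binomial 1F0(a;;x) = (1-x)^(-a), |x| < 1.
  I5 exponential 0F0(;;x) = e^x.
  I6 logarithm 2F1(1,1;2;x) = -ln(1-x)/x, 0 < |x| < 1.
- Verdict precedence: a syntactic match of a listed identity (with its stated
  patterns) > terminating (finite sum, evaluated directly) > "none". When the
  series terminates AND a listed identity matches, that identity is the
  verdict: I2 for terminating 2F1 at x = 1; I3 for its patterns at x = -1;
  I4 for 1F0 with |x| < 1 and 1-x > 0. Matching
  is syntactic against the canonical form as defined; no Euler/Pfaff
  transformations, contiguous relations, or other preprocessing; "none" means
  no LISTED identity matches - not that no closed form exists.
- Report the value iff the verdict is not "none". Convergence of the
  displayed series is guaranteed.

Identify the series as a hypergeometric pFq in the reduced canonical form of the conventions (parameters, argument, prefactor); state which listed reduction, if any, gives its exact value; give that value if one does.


Key step: with t_0 = -\frac{7}{4}, the factorial ratio (C = -7/4) (k+a-1)!/(a-1)! is a rising factorial (a)_k.
Consecutive-term ratio: r(k) = -\frac{1}{3} * (k+1) (k+1) / [(k+2) (k+1)] - poly over poly, x = -\frac{1}{3} from leading terms; C = -\frac{7}{4} at k = 0.

Canonical form: C = -\frac{7}{4} times 2F1 with upper {1, 1}, lower {2}, x = -\frac{1}{3}. Verdict: logarithm (I6) fires (the logarithm: parameters (1,1;2), x = -\frac{1}{3}). Value: \left(-\frac{21}{4}\right) \cdot \ln\left(\frac{4}{3}\right).


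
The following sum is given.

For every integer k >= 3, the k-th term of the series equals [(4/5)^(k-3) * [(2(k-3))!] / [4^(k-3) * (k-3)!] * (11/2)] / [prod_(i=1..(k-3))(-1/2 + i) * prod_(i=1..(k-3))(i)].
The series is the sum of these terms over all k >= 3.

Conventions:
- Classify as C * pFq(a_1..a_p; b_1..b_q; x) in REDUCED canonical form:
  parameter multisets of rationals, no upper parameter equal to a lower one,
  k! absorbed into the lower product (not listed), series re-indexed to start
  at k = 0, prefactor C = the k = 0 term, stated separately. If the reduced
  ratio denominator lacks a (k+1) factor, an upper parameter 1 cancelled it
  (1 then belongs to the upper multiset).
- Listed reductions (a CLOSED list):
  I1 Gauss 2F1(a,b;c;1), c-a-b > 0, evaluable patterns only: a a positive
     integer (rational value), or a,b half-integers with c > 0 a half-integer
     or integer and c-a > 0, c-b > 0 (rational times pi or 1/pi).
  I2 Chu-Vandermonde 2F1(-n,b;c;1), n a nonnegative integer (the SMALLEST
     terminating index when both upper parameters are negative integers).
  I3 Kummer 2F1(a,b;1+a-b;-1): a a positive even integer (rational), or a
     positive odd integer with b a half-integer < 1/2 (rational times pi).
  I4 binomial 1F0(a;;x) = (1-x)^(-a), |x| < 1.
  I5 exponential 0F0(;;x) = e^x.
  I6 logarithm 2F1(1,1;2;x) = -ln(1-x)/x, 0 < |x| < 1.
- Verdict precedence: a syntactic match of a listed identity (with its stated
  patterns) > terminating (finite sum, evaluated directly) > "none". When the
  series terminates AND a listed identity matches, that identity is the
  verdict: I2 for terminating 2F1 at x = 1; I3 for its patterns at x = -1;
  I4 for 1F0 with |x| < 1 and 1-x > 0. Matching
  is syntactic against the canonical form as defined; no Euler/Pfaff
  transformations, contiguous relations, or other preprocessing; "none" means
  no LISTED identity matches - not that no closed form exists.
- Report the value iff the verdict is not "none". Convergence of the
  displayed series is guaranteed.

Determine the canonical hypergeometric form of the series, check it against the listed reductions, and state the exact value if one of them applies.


Prefactor 11/2, argument 4/5: 0F0 with upper {-} over lower {-}. Verdict (x = 4/5): the I5 exponential reduction applies (the 0F0 exponential series at x = 4/5). Value: (11/2) * e^(4/5).

The tell: x = (4/5) and the (2k)!/(4^k k!) block (C = 11/2) is the Pochhammer (1/2)_k.
Consecutive-term ratio: r(k) = (4/5) * 1 / [(k+1)] - rational; roots negated = parameters, x = (4/5), C = 11/2.


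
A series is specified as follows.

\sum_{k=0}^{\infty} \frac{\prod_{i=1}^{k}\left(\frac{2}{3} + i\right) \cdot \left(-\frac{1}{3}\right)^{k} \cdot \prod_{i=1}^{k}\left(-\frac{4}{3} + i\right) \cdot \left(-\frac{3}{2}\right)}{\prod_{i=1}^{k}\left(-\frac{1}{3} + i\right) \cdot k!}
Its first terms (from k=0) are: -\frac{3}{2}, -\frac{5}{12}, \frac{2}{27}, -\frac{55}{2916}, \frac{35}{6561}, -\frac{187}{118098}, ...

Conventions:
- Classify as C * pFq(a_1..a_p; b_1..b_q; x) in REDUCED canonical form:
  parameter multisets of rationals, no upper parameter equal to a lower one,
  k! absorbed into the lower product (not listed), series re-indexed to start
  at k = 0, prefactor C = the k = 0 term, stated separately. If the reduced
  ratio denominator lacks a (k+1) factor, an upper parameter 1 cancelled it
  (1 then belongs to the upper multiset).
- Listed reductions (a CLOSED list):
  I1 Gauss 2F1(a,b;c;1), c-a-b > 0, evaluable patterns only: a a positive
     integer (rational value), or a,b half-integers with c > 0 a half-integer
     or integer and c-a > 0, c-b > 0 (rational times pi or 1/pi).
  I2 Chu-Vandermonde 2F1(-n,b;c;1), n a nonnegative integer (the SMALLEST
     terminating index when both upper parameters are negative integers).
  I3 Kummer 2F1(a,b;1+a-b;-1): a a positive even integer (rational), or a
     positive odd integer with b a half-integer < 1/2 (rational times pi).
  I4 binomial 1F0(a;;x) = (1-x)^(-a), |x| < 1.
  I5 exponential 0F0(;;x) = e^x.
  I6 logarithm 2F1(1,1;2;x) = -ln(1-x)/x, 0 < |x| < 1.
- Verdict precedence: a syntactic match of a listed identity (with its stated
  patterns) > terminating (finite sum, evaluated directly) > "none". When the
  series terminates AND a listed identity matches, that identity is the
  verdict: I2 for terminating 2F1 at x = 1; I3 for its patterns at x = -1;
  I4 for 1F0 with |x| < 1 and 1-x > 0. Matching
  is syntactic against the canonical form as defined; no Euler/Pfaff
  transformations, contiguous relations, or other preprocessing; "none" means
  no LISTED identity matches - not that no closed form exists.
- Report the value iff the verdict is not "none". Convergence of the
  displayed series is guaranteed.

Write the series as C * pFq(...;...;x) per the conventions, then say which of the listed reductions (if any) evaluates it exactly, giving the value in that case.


Key step: t_0 = -\frac{3}{2} here, and the running product (prefactor -3/2) telescopes to a rising factorial.
Term ratio: r(k) = -\frac{1}{3} * (k-\frac{1}{3}) (k+\frac{5}{3}) / [(k+\frac{2}{3}) (k+1)] - poly over poly, x = -\frac{1}{3} from leading terms; C = -\frac{3}{2} at k = 0.

Canonical form: C = -\frac{3}{2} times 2F1 with upper {-\frac{1}{3}, \frac{5}{3}}, lower {\frac{2}{3}}, x = -\frac{1}{3}. Verdict: none. No listed pattern accepts 2F1(-\frac{1}{3}, \frac{5}{3}; \frac{2}{3}; -\frac{1}{3}).


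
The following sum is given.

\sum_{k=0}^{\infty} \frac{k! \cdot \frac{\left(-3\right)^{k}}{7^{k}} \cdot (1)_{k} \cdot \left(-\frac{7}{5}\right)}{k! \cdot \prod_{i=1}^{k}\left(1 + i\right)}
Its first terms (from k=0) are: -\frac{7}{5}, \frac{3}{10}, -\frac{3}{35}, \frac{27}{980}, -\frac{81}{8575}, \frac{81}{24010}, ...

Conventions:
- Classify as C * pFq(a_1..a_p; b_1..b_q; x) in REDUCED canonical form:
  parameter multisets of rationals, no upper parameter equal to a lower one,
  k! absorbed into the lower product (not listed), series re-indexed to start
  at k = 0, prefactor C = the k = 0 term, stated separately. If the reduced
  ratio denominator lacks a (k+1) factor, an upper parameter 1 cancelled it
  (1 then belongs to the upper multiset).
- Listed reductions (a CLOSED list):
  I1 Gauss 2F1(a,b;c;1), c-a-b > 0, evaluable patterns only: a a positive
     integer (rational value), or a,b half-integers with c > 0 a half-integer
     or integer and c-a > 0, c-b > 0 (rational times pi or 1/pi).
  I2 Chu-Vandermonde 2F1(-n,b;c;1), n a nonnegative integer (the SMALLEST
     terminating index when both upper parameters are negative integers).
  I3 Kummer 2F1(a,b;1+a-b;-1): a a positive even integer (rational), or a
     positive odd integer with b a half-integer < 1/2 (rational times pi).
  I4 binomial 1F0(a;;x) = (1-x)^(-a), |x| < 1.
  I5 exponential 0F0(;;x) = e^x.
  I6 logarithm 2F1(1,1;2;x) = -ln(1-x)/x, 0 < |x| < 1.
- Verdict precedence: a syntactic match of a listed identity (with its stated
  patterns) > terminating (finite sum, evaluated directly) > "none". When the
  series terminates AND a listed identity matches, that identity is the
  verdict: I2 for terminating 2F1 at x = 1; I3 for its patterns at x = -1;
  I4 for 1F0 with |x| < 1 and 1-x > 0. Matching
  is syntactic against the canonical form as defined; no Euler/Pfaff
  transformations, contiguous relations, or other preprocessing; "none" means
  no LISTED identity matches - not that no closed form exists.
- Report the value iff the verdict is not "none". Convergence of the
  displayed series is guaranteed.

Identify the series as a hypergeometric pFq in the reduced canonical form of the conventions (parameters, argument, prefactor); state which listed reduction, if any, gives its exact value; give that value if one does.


With C = -\frac{7}{5}: the canonical form is 2F1(1, 1; 2; -\frac{3}{7}). Verdict: the I6 logarithm reduction applies (the logarithm: parameters (1,1;2), x = -\frac{3}{7}). Sum: \left(-\frac{49}{15}\right) \cdot \ln\left(\frac{10}{7}\right).

First insight: with t_0 = -\frac{7}{5}, the two geometric factors (C = -7/5, x = -3/7) combine into one argument.
Step ratio: r(k) = -\frac{3}{7} * (k+1) (k+1) / [(k+2) (k+1)] - rational in k. x = -\frac{3}{7}; t_0 = -\frac{7}{5}; negate the roots.


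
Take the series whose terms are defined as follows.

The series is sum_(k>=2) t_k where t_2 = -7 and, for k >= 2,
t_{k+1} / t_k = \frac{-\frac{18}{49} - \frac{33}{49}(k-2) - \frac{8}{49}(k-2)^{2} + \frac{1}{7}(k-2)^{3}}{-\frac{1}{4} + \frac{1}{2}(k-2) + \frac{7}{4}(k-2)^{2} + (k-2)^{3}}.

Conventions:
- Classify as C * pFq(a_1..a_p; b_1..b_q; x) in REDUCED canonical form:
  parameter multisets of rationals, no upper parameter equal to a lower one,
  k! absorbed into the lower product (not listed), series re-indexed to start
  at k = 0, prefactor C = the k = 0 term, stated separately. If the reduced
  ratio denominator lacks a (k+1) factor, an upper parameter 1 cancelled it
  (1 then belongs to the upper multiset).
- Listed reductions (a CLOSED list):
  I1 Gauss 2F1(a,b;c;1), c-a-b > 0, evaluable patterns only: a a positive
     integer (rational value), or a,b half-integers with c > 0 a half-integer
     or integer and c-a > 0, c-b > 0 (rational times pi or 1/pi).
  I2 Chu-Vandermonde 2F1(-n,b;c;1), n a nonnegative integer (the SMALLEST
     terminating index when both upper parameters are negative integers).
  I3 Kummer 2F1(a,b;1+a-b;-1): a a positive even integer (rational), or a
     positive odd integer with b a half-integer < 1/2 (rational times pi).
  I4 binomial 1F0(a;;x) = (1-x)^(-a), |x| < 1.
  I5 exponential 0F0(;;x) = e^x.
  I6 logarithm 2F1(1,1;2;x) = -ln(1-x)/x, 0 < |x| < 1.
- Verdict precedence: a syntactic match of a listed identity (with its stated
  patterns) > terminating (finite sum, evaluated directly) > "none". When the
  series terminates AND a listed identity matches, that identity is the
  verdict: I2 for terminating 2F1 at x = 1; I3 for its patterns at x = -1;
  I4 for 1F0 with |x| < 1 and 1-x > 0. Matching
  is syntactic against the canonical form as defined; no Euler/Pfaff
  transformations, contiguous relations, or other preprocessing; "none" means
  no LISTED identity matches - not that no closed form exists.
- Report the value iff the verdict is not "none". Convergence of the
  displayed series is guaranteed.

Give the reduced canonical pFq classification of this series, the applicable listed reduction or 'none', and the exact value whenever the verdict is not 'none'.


Prefactor -7, argument \frac{1}{7}: 2F1 with upper {-3, \frac{6}{7}} over lower {-\frac{1}{4}}. Verdict: terminating - upper parameter -3 makes this a finite sum (last index 3), evaluated exactly. Value: -\frac{1638863}{117649}.

Structural cue: x = \frac{1}{7} and roots of the ratio polynomials (C = -7) are the negated parameters.
Step ratio: r(k) = \frac{1}{7} * (k-3) (k+\frac{6}{7}) / [(k-\frac{1}{4}) (k+1)] - rational; roots negated = parameters, x = \frac{1}{7}, C = -7.


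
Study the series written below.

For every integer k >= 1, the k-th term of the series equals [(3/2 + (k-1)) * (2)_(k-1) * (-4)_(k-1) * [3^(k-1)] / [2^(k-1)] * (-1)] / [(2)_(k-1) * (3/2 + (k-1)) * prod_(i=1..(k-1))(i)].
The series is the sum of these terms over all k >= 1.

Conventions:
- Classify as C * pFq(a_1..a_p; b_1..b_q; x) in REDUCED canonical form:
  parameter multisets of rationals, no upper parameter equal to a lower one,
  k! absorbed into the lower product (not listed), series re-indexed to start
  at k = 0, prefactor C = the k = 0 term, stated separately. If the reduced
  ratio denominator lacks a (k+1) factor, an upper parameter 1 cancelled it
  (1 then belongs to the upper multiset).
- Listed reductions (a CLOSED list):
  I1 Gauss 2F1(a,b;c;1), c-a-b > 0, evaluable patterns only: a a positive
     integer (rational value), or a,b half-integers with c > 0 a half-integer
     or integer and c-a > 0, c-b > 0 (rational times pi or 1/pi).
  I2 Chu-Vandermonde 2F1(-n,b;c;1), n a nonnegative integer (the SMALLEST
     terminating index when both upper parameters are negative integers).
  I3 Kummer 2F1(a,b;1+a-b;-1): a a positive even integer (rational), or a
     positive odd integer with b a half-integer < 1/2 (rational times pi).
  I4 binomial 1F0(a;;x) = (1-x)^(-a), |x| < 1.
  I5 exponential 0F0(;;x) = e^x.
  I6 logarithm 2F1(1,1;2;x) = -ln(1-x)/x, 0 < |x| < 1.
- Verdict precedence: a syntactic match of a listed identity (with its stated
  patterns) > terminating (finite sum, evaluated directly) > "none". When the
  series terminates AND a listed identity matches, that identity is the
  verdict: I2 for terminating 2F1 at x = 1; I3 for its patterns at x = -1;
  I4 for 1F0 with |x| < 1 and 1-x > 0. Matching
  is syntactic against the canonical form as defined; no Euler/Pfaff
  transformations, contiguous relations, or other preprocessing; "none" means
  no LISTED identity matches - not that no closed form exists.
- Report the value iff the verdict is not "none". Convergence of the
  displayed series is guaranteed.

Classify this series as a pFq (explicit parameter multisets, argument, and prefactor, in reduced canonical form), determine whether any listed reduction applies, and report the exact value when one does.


The tell: t_0 = -1 here, and the parameter 2 appears in both the upper and lower lists and cancels (alongside the other common factor).
Adjacent-term ratio: r(k) = (3/2) * (k-4) / [(k+1)] ; factor over Q: parameters, x = (3/2), and C = -1.

Prefactor -1, argument 3/2: 1F0 with upper {-4} over lower {-}. Verdict: terminating. (-4)_k vanishes past k = 4, leaving a 5-term sum, computed directly. Sum: -1/16.


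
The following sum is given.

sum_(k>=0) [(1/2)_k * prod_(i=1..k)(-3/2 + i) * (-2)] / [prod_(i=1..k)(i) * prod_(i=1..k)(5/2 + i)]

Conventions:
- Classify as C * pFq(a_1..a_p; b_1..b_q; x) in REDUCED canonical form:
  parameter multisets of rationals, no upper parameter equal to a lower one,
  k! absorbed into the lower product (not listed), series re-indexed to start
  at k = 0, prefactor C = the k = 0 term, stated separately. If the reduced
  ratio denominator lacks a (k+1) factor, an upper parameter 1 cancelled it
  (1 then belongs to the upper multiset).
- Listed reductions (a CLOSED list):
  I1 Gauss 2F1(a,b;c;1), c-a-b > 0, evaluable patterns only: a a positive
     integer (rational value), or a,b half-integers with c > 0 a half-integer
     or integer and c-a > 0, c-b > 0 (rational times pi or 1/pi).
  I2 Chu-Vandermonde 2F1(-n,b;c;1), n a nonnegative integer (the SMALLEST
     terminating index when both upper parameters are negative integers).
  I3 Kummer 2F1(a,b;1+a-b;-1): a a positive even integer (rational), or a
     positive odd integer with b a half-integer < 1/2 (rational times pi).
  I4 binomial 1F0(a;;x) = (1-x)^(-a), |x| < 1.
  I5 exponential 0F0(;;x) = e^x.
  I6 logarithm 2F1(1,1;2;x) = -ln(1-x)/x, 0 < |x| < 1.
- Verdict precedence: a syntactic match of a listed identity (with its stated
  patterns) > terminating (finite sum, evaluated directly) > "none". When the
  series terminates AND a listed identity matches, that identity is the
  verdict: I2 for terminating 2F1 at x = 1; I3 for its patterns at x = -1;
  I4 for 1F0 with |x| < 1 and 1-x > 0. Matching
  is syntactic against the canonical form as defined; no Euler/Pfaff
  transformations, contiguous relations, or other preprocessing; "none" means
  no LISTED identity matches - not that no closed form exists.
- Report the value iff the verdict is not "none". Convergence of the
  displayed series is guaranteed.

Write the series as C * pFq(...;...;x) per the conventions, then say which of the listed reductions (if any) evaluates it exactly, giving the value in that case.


x = 1 here; the reduced form reads 2F1, upper {-1/2, 1/2}, lower {7/2}, C = -2. Verdict: this is Gauss (I1, half-integer pattern) (x = 1; upper {-1/2, 1/2} half-integers, c = 7/2 in the evaluable pattern). Sum: (-75/128) * pi.

Structural cue: t_0 being -2, the lower running product (C = -2, x = 1) is a rising factorial.
Consecutive-term ratio: r(k) = 1 * (k-1/2) (k+1/2) / [(k+7/2) (k+1)] - rational in k, leading ratio 1; with t_0 = -2, classification follows.


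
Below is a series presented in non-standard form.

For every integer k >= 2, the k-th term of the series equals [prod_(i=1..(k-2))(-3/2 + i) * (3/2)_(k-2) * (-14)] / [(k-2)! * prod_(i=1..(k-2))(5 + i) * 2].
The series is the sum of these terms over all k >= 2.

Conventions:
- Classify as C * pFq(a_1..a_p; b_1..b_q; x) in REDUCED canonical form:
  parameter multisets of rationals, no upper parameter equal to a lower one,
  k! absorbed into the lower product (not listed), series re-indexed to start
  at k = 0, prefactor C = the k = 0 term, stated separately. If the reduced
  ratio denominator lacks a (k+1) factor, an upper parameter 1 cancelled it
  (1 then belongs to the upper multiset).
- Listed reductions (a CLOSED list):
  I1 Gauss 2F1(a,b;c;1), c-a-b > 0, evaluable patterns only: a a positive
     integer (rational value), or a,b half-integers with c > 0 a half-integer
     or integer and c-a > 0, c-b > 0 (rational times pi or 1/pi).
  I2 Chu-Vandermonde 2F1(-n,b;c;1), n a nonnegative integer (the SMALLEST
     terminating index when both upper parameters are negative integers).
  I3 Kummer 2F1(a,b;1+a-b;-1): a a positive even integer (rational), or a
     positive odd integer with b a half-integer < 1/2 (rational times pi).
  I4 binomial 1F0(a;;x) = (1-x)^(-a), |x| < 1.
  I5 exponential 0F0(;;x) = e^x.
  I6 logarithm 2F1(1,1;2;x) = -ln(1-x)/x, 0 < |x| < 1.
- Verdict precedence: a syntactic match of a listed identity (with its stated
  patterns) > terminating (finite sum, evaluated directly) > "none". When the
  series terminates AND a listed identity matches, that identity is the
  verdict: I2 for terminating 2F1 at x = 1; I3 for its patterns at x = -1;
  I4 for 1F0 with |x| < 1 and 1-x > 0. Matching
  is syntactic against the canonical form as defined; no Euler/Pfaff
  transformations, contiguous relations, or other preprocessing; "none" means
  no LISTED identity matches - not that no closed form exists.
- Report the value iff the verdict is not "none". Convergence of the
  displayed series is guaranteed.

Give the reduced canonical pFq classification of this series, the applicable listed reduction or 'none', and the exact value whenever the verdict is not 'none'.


Key step: from the first term -7: the lower running product (prefactor -7) is a rising factorial.
Ratio: r(k) = 1 * (k-1/2) (k+3/2) / [(k+6) (k+1)] - rational; roots negated = parameters, x = 1, C = -7.

Prefactor -7, argument 1: 2F1 with upper {-1/2, 3/2} over lower {6}. Verdict: this is Gauss (I1, half-integer pattern) (x = 1; upper {-1/2, 3/2} half-integers, c = 6 in the evaluable pattern). Sum: (-65536/3465) / pi.


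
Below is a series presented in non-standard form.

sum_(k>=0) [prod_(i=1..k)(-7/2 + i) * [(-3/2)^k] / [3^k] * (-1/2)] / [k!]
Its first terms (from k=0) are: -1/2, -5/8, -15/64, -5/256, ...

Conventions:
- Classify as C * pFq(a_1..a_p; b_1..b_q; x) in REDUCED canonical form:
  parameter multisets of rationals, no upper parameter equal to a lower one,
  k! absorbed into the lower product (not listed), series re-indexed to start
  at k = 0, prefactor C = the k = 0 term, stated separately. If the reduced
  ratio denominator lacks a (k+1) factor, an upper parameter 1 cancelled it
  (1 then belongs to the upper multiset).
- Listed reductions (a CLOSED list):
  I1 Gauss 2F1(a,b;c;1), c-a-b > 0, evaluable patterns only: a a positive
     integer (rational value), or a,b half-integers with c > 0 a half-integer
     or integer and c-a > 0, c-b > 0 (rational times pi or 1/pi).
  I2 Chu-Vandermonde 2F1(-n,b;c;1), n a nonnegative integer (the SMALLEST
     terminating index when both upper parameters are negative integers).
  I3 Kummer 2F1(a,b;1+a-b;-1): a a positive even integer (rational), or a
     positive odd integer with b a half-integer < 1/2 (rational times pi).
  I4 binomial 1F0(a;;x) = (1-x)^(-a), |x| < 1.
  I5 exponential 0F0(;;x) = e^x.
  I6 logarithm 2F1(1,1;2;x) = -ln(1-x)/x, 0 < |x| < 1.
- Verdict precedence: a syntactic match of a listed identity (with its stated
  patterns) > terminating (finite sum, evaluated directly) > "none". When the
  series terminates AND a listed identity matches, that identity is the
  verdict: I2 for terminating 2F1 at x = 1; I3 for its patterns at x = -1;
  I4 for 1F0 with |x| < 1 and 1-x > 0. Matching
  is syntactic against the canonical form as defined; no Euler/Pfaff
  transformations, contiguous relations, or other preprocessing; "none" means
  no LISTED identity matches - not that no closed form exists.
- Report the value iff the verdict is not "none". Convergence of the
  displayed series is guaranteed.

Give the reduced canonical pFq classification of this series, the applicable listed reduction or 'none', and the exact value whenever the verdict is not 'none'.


Prefactor -1/2, argument -1/2: 1F0 with upper {-5/2} over lower {-}. Verdict: this is the I4 binomial reduction (the 1F0 binomial series: exponent 5/2, x = -1/2). Sum: (-1/2) * (3/2)^(5/2).

Key step: t_0 = -1/2 here, and the two k-th powers (C = -1/2, x = -1/2) combine into one argument.
Ratio: r(k) = (-1/2) * (k-5/2) / [(k+1)] - rational in k, leading ratio (-1/2); with t_0 = -1/2, classification follows.


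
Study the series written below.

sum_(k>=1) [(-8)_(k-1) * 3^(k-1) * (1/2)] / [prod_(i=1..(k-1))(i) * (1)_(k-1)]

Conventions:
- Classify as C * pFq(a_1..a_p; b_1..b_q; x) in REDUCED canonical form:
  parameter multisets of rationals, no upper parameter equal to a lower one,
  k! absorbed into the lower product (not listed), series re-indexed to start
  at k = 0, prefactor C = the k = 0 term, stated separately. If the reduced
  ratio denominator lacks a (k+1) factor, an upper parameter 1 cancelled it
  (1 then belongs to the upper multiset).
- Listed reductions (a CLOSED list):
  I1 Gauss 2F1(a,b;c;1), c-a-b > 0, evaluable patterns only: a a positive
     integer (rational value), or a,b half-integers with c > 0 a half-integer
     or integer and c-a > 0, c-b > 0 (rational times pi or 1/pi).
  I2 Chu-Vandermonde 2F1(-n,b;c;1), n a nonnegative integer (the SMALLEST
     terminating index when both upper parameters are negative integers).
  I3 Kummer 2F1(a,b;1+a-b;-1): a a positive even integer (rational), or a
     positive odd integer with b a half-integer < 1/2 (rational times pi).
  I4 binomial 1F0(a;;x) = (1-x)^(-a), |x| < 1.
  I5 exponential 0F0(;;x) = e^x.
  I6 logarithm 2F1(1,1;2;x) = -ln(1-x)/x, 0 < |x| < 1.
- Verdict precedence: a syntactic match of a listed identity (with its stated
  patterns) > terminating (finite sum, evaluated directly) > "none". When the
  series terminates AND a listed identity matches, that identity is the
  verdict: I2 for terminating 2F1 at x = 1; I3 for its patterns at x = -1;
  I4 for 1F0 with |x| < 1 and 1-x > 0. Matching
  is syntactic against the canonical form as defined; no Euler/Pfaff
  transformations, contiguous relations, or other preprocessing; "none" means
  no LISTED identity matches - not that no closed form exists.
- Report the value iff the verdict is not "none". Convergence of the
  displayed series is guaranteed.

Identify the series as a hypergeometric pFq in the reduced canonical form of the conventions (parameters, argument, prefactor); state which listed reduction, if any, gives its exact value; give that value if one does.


At argument 3: a 1F1 with upper {-8}, lower {1}, scaled by C = 1/2. Verdict: terminating - upper parameter -8 makes this a finite sum (last index 8), evaluated exactly. Sum: -4967/8960.

Key step: t_0 being 1/2, the product of the first k integers (C = 1/2, x = 3) is k!.
Adjacent-term ratio: r(k) = 3 * (k-8) / [(k+1) (k+1)] ; factor over Q: parameters, x = 3, and C = 1/2.


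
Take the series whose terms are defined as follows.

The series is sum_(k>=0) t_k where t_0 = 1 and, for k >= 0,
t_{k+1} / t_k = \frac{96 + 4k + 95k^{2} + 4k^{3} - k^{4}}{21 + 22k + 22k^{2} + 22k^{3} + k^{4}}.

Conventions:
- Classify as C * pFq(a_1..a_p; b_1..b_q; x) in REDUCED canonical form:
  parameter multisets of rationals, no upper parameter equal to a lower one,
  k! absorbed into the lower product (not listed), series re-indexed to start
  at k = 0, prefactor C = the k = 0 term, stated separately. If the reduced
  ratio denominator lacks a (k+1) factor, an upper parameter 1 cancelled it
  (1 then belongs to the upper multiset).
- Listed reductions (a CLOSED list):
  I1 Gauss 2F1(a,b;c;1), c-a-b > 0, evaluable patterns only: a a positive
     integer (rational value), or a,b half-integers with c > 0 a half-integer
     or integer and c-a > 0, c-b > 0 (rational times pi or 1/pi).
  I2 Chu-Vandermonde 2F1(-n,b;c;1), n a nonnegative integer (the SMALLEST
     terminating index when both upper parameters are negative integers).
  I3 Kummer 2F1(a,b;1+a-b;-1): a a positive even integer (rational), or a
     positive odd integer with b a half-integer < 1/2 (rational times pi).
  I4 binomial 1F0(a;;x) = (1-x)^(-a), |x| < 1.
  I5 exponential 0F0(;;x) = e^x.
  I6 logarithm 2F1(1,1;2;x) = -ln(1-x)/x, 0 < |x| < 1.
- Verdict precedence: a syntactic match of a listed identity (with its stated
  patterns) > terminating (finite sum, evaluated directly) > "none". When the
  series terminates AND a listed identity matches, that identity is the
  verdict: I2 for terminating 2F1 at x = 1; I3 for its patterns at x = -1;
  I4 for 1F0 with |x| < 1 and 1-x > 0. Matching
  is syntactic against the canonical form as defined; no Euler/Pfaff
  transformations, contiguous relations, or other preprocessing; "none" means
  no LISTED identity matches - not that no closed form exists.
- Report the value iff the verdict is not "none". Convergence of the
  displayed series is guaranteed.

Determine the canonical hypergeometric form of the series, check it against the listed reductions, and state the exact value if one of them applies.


Prefactor 1, argument -1: 2F1 with upper {-12, 8} over lower {21}. Verdict: the Kummer evaluation I3 matches (x = -1; c = 21 equals 1+a-b for upper {-12, 8}: listed pattern). Exact value: \frac{969}{14}.

The tell: x = -1 and roots of the ratio polynomials (C = 1, x = -1) are the negated parameters.
Ratio: r(k) = -1 * (k-12) (k+8) / [(k+21) (k+1)] ; factor over Q: parameters, x = -1, and C = 1.


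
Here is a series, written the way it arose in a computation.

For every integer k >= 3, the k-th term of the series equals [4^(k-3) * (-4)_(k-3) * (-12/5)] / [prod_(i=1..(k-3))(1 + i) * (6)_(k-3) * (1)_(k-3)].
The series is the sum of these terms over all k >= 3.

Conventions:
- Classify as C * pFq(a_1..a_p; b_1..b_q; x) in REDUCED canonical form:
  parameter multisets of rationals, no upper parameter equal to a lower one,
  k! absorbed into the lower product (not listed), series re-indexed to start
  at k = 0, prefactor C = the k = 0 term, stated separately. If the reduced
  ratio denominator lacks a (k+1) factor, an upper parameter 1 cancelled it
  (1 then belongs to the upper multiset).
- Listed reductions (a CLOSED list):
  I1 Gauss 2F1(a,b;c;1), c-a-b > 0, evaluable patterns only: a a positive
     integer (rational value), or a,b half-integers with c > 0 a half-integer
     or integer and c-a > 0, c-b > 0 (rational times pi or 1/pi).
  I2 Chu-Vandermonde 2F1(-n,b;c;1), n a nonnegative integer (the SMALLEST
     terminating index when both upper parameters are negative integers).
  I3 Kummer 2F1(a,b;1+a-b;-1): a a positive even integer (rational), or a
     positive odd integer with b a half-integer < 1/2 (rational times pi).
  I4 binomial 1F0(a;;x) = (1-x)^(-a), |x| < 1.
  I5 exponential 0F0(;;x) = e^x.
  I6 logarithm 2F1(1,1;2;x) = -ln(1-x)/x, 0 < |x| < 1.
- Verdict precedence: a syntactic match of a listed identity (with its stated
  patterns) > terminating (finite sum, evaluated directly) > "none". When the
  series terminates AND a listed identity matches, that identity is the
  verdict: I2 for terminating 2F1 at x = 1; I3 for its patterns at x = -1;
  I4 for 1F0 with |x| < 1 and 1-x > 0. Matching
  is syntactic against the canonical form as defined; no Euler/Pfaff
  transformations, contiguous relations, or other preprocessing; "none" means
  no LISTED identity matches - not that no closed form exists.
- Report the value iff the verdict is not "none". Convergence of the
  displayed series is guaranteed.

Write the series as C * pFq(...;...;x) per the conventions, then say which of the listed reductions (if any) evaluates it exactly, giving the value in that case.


x = 4 here; the reduced form reads 1F2, upper {-4}, lower {2, 6}, C = -12/5. Verdict: terminating at k = 4: the factor (-4)_k kills every later term; summing the 5 survivors is exact. Exact value: -188/4725.

Key observation: x = 4 and (1)_k (prefactor -12/5) is k! itself.
Ratio: r(k) = 4 * (k-4) / [(k+2) (k+6) (k+1)] - rational; roots negated = parameters, x = 4, C = -12/5.


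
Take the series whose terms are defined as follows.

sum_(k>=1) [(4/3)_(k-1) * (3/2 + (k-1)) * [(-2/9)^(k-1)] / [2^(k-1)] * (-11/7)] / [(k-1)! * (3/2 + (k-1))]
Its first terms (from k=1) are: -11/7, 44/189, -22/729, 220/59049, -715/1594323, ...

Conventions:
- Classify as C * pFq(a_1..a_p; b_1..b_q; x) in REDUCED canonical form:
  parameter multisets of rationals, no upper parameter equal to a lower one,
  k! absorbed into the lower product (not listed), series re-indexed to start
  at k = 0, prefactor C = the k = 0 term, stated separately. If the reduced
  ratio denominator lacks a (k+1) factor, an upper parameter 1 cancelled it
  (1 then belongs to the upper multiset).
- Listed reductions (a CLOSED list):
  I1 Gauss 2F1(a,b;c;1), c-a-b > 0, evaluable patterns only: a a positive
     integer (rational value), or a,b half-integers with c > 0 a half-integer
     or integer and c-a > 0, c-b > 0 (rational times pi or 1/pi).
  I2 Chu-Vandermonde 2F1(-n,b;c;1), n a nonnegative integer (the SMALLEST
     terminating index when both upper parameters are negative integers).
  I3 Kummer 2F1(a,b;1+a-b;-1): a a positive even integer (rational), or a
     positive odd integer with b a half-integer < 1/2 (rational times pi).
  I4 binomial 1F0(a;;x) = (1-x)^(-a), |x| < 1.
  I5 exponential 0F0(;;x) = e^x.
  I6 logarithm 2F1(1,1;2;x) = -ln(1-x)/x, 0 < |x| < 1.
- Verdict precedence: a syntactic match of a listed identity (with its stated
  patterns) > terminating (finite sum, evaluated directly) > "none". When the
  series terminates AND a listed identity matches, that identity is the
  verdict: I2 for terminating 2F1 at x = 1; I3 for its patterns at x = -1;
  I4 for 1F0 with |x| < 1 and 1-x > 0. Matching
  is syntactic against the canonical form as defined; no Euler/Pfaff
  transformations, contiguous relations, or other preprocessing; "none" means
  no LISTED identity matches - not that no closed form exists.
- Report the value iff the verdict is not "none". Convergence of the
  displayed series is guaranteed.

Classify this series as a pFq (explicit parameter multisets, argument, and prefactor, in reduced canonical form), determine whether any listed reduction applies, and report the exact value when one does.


Reduced: x = -1/9, 1F0, upper = {4/3}, lower = {-}, C = -11/7. Verdict: this is the I4 binomial reduction (the 1F0 binomial series: exponent -4/3, x = -1/9). Value: (-11/7) * (10/9)^(-4/3).

The tell: t_0 being -11/7, the two k-th powers (prefactor -11/7) combine into one argument.
Adjacent-term ratio: r(k) = (-1/9) * (k+4/3) / [(k+1)] - rational in k, leading ratio (-1/9); with t_0 = -11/7, classification follows.
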